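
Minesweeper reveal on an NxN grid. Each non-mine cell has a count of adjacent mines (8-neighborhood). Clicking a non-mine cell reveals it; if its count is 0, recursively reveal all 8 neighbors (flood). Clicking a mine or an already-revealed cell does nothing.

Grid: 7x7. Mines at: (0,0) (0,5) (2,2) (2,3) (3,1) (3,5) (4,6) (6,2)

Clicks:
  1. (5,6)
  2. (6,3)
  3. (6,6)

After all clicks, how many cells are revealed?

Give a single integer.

Click 1 (5,6) count=1: revealed 1 new [(5,6)] -> total=1
Click 2 (6,3) count=1: revealed 1 new [(6,3)] -> total=2
Click 3 (6,6) count=0: revealed 14 new [(3,2) (3,3) (3,4) (4,2) (4,3) (4,4) (4,5) (5,2) (5,3) (5,4) (5,5) (6,4) (6,5) (6,6)] -> total=16

Answer: 16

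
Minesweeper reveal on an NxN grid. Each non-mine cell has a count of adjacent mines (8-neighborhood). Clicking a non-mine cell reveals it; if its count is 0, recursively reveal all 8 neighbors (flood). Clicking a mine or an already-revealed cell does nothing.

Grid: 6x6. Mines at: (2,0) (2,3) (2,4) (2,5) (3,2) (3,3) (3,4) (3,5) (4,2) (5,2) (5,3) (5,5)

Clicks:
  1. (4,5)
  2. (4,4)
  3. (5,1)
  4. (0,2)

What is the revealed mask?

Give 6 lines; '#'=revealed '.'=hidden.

Answer: ######
######
......
......
....##
.#....

Derivation:
Click 1 (4,5) count=3: revealed 1 new [(4,5)] -> total=1
Click 2 (4,4) count=5: revealed 1 new [(4,4)] -> total=2
Click 3 (5,1) count=2: revealed 1 new [(5,1)] -> total=3
Click 4 (0,2) count=0: revealed 12 new [(0,0) (0,1) (0,2) (0,3) (0,4) (0,5) (1,0) (1,1) (1,2) (1,3) (1,4) (1,5)] -> total=15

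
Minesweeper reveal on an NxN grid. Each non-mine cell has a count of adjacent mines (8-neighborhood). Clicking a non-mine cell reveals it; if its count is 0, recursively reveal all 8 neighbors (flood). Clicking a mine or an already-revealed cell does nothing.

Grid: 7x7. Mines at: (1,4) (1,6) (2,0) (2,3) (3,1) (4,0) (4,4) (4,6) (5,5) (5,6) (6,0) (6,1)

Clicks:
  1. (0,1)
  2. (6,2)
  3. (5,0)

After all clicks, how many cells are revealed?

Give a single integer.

Click 1 (0,1) count=0: revealed 8 new [(0,0) (0,1) (0,2) (0,3) (1,0) (1,1) (1,2) (1,3)] -> total=8
Click 2 (6,2) count=1: revealed 1 new [(6,2)] -> total=9
Click 3 (5,0) count=3: revealed 1 new [(5,0)] -> total=10

Answer: 10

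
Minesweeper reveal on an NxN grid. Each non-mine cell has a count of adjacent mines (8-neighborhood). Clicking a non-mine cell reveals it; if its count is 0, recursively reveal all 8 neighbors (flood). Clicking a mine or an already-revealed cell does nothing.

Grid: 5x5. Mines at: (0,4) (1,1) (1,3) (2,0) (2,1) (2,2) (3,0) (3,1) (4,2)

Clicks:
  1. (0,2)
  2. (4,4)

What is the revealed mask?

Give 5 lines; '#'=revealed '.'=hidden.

Answer: ..#..
.....
...##
...##
...##

Derivation:
Click 1 (0,2) count=2: revealed 1 new [(0,2)] -> total=1
Click 2 (4,4) count=0: revealed 6 new [(2,3) (2,4) (3,3) (3,4) (4,3) (4,4)] -> total=7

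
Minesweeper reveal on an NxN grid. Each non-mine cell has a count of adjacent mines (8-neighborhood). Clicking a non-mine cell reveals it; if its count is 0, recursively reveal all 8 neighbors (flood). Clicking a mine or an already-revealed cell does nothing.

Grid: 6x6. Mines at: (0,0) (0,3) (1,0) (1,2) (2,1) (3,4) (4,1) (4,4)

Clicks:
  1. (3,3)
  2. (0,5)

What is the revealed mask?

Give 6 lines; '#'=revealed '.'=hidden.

Click 1 (3,3) count=2: revealed 1 new [(3,3)] -> total=1
Click 2 (0,5) count=0: revealed 6 new [(0,4) (0,5) (1,4) (1,5) (2,4) (2,5)] -> total=7

Answer: ....##
....##
....##
...#..
......
......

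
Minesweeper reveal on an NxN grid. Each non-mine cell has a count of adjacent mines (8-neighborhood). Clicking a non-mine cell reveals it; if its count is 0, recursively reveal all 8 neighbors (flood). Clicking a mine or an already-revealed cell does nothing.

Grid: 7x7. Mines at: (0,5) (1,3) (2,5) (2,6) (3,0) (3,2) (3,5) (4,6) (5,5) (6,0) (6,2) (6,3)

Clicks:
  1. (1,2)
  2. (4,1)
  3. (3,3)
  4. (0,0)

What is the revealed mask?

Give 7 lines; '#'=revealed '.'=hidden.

Answer: ###....
###....
###....
...#...
.#.....
.......
.......

Derivation:
Click 1 (1,2) count=1: revealed 1 new [(1,2)] -> total=1
Click 2 (4,1) count=2: revealed 1 new [(4,1)] -> total=2
Click 3 (3,3) count=1: revealed 1 new [(3,3)] -> total=3
Click 4 (0,0) count=0: revealed 8 new [(0,0) (0,1) (0,2) (1,0) (1,1) (2,0) (2,1) (2,2)] -> total=11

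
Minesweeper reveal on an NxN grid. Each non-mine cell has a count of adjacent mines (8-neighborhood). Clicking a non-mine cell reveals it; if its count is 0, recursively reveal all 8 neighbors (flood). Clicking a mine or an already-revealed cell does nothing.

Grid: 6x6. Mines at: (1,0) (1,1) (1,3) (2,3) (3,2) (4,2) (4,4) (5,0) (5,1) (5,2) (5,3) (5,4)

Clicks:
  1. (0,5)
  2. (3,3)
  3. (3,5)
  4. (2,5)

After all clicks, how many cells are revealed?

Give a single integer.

Answer: 9

Derivation:
Click 1 (0,5) count=0: revealed 8 new [(0,4) (0,5) (1,4) (1,5) (2,4) (2,5) (3,4) (3,5)] -> total=8
Click 2 (3,3) count=4: revealed 1 new [(3,3)] -> total=9
Click 3 (3,5) count=1: revealed 0 new [(none)] -> total=9
Click 4 (2,5) count=0: revealed 0 new [(none)] -> total=9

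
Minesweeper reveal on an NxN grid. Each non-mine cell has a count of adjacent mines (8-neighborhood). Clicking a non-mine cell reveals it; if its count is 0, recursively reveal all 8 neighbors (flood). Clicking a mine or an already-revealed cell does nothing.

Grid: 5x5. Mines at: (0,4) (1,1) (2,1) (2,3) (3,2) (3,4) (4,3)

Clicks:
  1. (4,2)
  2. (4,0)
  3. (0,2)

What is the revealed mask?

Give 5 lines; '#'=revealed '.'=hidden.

Click 1 (4,2) count=2: revealed 1 new [(4,2)] -> total=1
Click 2 (4,0) count=0: revealed 4 new [(3,0) (3,1) (4,0) (4,1)] -> total=5
Click 3 (0,2) count=1: revealed 1 new [(0,2)] -> total=6

Answer: ..#..
.....
.....
##...
###..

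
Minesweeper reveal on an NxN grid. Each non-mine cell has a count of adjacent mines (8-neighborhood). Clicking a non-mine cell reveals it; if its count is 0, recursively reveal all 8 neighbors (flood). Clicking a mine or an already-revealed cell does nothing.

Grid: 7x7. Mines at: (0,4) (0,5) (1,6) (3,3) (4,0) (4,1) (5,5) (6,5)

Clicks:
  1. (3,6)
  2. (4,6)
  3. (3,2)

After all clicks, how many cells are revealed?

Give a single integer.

Click 1 (3,6) count=0: revealed 9 new [(2,4) (2,5) (2,6) (3,4) (3,5) (3,6) (4,4) (4,5) (4,6)] -> total=9
Click 2 (4,6) count=1: revealed 0 new [(none)] -> total=9
Click 3 (3,2) count=2: revealed 1 new [(3,2)] -> total=10

Answer: 10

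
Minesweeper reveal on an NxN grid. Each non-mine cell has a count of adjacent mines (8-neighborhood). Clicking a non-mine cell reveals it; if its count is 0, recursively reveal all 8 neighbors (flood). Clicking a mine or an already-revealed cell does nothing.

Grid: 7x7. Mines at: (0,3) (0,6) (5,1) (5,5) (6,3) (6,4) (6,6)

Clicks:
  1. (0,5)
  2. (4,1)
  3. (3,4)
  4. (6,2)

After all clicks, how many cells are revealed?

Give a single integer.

Click 1 (0,5) count=1: revealed 1 new [(0,5)] -> total=1
Click 2 (4,1) count=1: revealed 1 new [(4,1)] -> total=2
Click 3 (3,4) count=0: revealed 33 new [(0,0) (0,1) (0,2) (1,0) (1,1) (1,2) (1,3) (1,4) (1,5) (1,6) (2,0) (2,1) (2,2) (2,3) (2,4) (2,5) (2,6) (3,0) (3,1) (3,2) (3,3) (3,4) (3,5) (3,6) (4,0) (4,2) (4,3) (4,4) (4,5) (4,6) (5,2) (5,3) (5,4)] -> total=35
Click 4 (6,2) count=2: revealed 1 new [(6,2)] -> total=36

Answer: 36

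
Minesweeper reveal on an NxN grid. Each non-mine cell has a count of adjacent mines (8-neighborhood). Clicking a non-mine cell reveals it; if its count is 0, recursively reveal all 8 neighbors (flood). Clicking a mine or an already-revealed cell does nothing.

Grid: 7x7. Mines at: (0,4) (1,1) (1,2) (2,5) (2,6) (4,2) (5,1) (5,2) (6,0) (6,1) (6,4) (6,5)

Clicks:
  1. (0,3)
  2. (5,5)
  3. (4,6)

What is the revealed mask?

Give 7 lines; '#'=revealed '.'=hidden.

Answer: ...#...
.......
.......
...####
...####
...####
.......

Derivation:
Click 1 (0,3) count=2: revealed 1 new [(0,3)] -> total=1
Click 2 (5,5) count=2: revealed 1 new [(5,5)] -> total=2
Click 3 (4,6) count=0: revealed 11 new [(3,3) (3,4) (3,5) (3,6) (4,3) (4,4) (4,5) (4,6) (5,3) (5,4) (5,6)] -> total=13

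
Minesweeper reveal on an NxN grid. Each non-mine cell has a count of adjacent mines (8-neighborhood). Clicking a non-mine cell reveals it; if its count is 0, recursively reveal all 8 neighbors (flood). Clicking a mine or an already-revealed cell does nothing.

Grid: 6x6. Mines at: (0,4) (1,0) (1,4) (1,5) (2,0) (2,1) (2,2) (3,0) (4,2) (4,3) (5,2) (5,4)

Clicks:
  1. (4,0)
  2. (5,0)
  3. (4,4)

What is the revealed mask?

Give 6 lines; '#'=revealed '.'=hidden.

Click 1 (4,0) count=1: revealed 1 new [(4,0)] -> total=1
Click 2 (5,0) count=0: revealed 3 new [(4,1) (5,0) (5,1)] -> total=4
Click 3 (4,4) count=2: revealed 1 new [(4,4)] -> total=5

Answer: ......
......
......
......
##..#.
##....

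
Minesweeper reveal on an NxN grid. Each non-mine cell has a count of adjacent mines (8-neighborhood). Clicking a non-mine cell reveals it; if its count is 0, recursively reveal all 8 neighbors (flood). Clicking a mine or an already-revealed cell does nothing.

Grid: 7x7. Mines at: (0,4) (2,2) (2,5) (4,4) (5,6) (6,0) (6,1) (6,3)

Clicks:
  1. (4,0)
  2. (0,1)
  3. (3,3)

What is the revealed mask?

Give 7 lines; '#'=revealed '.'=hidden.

Click 1 (4,0) count=0: revealed 22 new [(0,0) (0,1) (0,2) (0,3) (1,0) (1,1) (1,2) (1,3) (2,0) (2,1) (3,0) (3,1) (3,2) (3,3) (4,0) (4,1) (4,2) (4,3) (5,0) (5,1) (5,2) (5,3)] -> total=22
Click 2 (0,1) count=0: revealed 0 new [(none)] -> total=22
Click 3 (3,3) count=2: revealed 0 new [(none)] -> total=22

Answer: ####...
####...
##.....
####...
####...
####...
.......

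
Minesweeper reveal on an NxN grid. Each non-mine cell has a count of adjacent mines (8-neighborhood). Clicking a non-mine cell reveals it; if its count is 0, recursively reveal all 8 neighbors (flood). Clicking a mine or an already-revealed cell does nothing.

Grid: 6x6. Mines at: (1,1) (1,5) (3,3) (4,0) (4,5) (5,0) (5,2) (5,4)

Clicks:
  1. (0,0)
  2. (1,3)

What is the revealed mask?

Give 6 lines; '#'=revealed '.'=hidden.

Click 1 (0,0) count=1: revealed 1 new [(0,0)] -> total=1
Click 2 (1,3) count=0: revealed 9 new [(0,2) (0,3) (0,4) (1,2) (1,3) (1,4) (2,2) (2,3) (2,4)] -> total=10

Answer: #.###.
..###.
..###.
......
......
......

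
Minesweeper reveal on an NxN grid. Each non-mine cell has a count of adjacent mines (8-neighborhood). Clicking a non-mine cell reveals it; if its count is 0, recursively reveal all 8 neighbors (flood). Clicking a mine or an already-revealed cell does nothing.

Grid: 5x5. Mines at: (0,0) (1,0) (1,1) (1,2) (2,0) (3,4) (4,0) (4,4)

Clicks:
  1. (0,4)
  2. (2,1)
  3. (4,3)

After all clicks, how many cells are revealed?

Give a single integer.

Answer: 8

Derivation:
Click 1 (0,4) count=0: revealed 6 new [(0,3) (0,4) (1,3) (1,4) (2,3) (2,4)] -> total=6
Click 2 (2,1) count=4: revealed 1 new [(2,1)] -> total=7
Click 3 (4,3) count=2: revealed 1 new [(4,3)] -> total=8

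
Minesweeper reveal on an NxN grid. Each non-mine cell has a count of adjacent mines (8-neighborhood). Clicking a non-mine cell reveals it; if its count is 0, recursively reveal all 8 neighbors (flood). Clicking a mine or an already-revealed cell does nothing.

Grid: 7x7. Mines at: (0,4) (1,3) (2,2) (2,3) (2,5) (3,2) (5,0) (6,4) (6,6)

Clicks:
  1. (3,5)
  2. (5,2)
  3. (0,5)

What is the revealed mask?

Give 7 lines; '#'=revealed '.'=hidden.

Answer: .....#.
.......
.......
.....#.
.###...
.###...
.###...

Derivation:
Click 1 (3,5) count=1: revealed 1 new [(3,5)] -> total=1
Click 2 (5,2) count=0: revealed 9 new [(4,1) (4,2) (4,3) (5,1) (5,2) (5,3) (6,1) (6,2) (6,3)] -> total=10
Click 3 (0,5) count=1: revealed 1 new [(0,5)] -> total=11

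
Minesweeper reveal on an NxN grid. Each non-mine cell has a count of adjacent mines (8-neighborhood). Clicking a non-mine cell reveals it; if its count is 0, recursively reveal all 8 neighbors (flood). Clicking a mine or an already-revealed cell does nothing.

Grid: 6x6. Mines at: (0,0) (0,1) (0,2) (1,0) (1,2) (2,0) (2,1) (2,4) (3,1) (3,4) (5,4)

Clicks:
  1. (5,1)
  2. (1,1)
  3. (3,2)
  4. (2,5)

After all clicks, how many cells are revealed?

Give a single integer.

Click 1 (5,1) count=0: revealed 8 new [(4,0) (4,1) (4,2) (4,3) (5,0) (5,1) (5,2) (5,3)] -> total=8
Click 2 (1,1) count=7: revealed 1 new [(1,1)] -> total=9
Click 3 (3,2) count=2: revealed 1 new [(3,2)] -> total=10
Click 4 (2,5) count=2: revealed 1 new [(2,5)] -> total=11

Answer: 11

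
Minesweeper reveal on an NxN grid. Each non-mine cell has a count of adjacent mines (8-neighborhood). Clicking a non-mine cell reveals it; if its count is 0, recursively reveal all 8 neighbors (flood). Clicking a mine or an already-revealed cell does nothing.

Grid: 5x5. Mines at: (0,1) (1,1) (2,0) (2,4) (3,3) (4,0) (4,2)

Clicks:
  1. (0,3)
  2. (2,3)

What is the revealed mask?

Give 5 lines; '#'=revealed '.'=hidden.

Click 1 (0,3) count=0: revealed 6 new [(0,2) (0,3) (0,4) (1,2) (1,3) (1,4)] -> total=6
Click 2 (2,3) count=2: revealed 1 new [(2,3)] -> total=7

Answer: ..###
..###
...#.
.....
.....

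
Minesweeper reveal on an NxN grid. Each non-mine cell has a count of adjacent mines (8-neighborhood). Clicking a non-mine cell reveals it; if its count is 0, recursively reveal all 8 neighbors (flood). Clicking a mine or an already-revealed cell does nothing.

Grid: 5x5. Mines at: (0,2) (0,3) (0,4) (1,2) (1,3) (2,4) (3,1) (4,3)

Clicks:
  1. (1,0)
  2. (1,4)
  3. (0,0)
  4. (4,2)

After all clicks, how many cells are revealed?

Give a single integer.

Answer: 8

Derivation:
Click 1 (1,0) count=0: revealed 6 new [(0,0) (0,1) (1,0) (1,1) (2,0) (2,1)] -> total=6
Click 2 (1,4) count=4: revealed 1 new [(1,4)] -> total=7
Click 3 (0,0) count=0: revealed 0 new [(none)] -> total=7
Click 4 (4,2) count=2: revealed 1 new [(4,2)] -> total=8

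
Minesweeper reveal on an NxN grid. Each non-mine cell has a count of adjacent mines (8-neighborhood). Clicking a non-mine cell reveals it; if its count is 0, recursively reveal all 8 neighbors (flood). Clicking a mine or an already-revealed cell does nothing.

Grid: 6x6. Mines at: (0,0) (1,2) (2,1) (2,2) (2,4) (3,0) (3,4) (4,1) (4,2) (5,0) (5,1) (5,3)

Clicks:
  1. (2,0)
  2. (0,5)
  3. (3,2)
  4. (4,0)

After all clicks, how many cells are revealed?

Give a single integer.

Answer: 9

Derivation:
Click 1 (2,0) count=2: revealed 1 new [(2,0)] -> total=1
Click 2 (0,5) count=0: revealed 6 new [(0,3) (0,4) (0,5) (1,3) (1,4) (1,5)] -> total=7
Click 3 (3,2) count=4: revealed 1 new [(3,2)] -> total=8
Click 4 (4,0) count=4: revealed 1 new [(4,0)] -> total=9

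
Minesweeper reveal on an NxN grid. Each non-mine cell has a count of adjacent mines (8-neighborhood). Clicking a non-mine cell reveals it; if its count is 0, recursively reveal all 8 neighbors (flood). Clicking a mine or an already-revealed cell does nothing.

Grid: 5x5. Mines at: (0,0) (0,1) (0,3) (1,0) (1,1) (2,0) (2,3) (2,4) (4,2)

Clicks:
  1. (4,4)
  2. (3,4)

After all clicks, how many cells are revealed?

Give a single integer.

Click 1 (4,4) count=0: revealed 4 new [(3,3) (3,4) (4,3) (4,4)] -> total=4
Click 2 (3,4) count=2: revealed 0 new [(none)] -> total=4

Answer: 4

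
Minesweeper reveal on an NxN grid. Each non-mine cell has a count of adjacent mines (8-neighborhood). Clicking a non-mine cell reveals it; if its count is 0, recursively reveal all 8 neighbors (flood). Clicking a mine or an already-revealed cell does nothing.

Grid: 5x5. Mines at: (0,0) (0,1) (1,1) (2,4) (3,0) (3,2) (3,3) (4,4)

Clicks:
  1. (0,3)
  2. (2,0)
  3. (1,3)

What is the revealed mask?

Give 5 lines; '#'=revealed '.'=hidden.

Click 1 (0,3) count=0: revealed 6 new [(0,2) (0,3) (0,4) (1,2) (1,3) (1,4)] -> total=6
Click 2 (2,0) count=2: revealed 1 new [(2,0)] -> total=7
Click 3 (1,3) count=1: revealed 0 new [(none)] -> total=7

Answer: ..###
..###
#....
.....
.....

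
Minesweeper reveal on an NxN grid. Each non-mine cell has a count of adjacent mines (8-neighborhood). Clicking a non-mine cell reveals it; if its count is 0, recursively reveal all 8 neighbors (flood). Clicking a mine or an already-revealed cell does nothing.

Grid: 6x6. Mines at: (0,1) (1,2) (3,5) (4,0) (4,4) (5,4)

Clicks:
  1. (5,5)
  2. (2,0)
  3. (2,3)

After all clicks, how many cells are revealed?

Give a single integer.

Click 1 (5,5) count=2: revealed 1 new [(5,5)] -> total=1
Click 2 (2,0) count=0: revealed 6 new [(1,0) (1,1) (2,0) (2,1) (3,0) (3,1)] -> total=7
Click 3 (2,3) count=1: revealed 1 new [(2,3)] -> total=8

Answer: 8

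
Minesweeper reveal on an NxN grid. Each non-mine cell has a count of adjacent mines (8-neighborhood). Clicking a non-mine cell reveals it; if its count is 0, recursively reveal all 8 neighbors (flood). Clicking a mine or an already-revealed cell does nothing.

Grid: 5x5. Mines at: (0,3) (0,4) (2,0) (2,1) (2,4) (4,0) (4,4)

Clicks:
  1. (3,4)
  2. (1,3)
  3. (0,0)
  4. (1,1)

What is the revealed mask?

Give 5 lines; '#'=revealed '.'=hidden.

Click 1 (3,4) count=2: revealed 1 new [(3,4)] -> total=1
Click 2 (1,3) count=3: revealed 1 new [(1,3)] -> total=2
Click 3 (0,0) count=0: revealed 6 new [(0,0) (0,1) (0,2) (1,0) (1,1) (1,2)] -> total=8
Click 4 (1,1) count=2: revealed 0 new [(none)] -> total=8

Answer: ###..
####.
.....
....#
.....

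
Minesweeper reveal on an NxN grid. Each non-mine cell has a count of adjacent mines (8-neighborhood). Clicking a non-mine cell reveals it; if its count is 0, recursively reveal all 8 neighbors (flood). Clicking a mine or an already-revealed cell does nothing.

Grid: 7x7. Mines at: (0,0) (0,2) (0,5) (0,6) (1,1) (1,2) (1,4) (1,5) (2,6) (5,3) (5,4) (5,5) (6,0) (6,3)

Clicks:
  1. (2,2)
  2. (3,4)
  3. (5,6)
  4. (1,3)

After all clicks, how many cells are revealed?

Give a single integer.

Answer: 23

Derivation:
Click 1 (2,2) count=2: revealed 1 new [(2,2)] -> total=1
Click 2 (3,4) count=0: revealed 20 new [(2,0) (2,1) (2,3) (2,4) (2,5) (3,0) (3,1) (3,2) (3,3) (3,4) (3,5) (4,0) (4,1) (4,2) (4,3) (4,4) (4,5) (5,0) (5,1) (5,2)] -> total=21
Click 3 (5,6) count=1: revealed 1 new [(5,6)] -> total=22
Click 4 (1,3) count=3: revealed 1 new [(1,3)] -> total=23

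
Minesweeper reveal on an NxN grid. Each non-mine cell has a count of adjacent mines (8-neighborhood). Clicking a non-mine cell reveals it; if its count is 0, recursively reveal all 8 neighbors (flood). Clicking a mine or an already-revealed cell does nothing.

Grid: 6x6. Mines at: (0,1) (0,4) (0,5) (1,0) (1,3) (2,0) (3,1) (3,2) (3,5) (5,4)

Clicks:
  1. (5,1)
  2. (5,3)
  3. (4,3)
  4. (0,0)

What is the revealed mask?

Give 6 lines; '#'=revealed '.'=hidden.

Click 1 (5,1) count=0: revealed 8 new [(4,0) (4,1) (4,2) (4,3) (5,0) (5,1) (5,2) (5,3)] -> total=8
Click 2 (5,3) count=1: revealed 0 new [(none)] -> total=8
Click 3 (4,3) count=2: revealed 0 new [(none)] -> total=8
Click 4 (0,0) count=2: revealed 1 new [(0,0)] -> total=9

Answer: #.....
......
......
......
####..
####..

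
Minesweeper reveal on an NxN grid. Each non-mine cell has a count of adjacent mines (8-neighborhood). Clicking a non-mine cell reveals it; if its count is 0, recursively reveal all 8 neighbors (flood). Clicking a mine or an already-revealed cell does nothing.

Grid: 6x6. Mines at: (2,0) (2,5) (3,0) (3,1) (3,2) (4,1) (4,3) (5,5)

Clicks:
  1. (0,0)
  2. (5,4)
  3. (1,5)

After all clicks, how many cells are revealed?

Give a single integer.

Answer: 17

Derivation:
Click 1 (0,0) count=0: revealed 16 new [(0,0) (0,1) (0,2) (0,3) (0,4) (0,5) (1,0) (1,1) (1,2) (1,3) (1,4) (1,5) (2,1) (2,2) (2,3) (2,4)] -> total=16
Click 2 (5,4) count=2: revealed 1 new [(5,4)] -> total=17
Click 3 (1,5) count=1: revealed 0 new [(none)] -> total=17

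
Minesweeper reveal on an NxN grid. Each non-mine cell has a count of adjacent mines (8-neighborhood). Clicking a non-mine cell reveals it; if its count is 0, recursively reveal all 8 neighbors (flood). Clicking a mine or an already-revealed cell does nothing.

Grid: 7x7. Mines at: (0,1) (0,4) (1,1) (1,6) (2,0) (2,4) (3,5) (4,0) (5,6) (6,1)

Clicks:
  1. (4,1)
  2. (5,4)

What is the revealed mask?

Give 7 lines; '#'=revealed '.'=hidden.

Click 1 (4,1) count=1: revealed 1 new [(4,1)] -> total=1
Click 2 (5,4) count=0: revealed 20 new [(2,1) (2,2) (2,3) (3,1) (3,2) (3,3) (3,4) (4,2) (4,3) (4,4) (4,5) (5,1) (5,2) (5,3) (5,4) (5,5) (6,2) (6,3) (6,4) (6,5)] -> total=21

Answer: .......
.......
.###...
.####..
.#####.
.#####.
..####.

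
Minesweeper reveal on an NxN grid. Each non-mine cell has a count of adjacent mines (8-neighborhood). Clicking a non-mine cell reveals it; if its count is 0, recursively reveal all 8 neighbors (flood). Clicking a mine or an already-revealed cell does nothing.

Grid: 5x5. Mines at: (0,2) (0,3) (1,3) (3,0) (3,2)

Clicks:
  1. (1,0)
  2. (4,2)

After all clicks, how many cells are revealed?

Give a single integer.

Click 1 (1,0) count=0: revealed 6 new [(0,0) (0,1) (1,0) (1,1) (2,0) (2,1)] -> total=6
Click 2 (4,2) count=1: revealed 1 new [(4,2)] -> total=7

Answer: 7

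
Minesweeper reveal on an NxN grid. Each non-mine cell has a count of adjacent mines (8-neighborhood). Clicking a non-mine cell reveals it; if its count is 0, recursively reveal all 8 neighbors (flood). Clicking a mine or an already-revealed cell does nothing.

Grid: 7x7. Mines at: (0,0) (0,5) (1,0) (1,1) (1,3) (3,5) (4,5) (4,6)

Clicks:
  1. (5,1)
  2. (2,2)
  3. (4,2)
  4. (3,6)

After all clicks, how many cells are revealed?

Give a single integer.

Answer: 30

Derivation:
Click 1 (5,1) count=0: revealed 29 new [(2,0) (2,1) (2,2) (2,3) (2,4) (3,0) (3,1) (3,2) (3,3) (3,4) (4,0) (4,1) (4,2) (4,3) (4,4) (5,0) (5,1) (5,2) (5,3) (5,4) (5,5) (5,6) (6,0) (6,1) (6,2) (6,3) (6,4) (6,5) (6,6)] -> total=29
Click 2 (2,2) count=2: revealed 0 new [(none)] -> total=29
Click 3 (4,2) count=0: revealed 0 new [(none)] -> total=29
Click 4 (3,6) count=3: revealed 1 new [(3,6)] -> total=30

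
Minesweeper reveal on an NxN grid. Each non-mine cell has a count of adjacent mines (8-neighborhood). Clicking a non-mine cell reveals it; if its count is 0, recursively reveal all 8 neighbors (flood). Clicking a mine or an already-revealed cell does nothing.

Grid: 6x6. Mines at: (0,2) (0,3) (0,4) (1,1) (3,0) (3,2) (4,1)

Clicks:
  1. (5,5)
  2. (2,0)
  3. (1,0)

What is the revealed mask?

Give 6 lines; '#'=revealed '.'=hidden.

Answer: ......
#..###
#..###
...###
..####
..####

Derivation:
Click 1 (5,5) count=0: revealed 17 new [(1,3) (1,4) (1,5) (2,3) (2,4) (2,5) (3,3) (3,4) (3,5) (4,2) (4,3) (4,4) (4,5) (5,2) (5,3) (5,4) (5,5)] -> total=17
Click 2 (2,0) count=2: revealed 1 new [(2,0)] -> total=18
Click 3 (1,0) count=1: revealed 1 new [(1,0)] -> total=19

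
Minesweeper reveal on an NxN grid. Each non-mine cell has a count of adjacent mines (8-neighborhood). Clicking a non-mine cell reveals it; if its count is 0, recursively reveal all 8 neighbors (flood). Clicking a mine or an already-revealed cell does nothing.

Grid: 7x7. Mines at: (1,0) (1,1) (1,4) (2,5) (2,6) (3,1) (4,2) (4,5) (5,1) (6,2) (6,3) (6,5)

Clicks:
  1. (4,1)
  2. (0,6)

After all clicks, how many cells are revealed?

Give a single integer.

Click 1 (4,1) count=3: revealed 1 new [(4,1)] -> total=1
Click 2 (0,6) count=0: revealed 4 new [(0,5) (0,6) (1,5) (1,6)] -> total=5

Answer: 5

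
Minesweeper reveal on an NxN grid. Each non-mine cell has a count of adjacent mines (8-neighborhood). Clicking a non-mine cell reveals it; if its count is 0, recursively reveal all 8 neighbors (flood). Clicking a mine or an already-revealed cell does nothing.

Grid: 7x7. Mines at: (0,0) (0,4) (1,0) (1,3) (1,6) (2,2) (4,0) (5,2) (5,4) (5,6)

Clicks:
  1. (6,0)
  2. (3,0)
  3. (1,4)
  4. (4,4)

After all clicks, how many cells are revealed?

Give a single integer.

Click 1 (6,0) count=0: revealed 4 new [(5,0) (5,1) (6,0) (6,1)] -> total=4
Click 2 (3,0) count=1: revealed 1 new [(3,0)] -> total=5
Click 3 (1,4) count=2: revealed 1 new [(1,4)] -> total=6
Click 4 (4,4) count=1: revealed 1 new [(4,4)] -> total=7

Answer: 7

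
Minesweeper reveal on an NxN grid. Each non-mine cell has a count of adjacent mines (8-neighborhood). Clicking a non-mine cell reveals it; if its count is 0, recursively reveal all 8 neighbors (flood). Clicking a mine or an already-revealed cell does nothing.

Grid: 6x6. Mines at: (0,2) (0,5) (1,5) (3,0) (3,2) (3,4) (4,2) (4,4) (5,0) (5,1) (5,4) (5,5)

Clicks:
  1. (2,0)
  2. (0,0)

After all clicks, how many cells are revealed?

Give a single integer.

Answer: 6

Derivation:
Click 1 (2,0) count=1: revealed 1 new [(2,0)] -> total=1
Click 2 (0,0) count=0: revealed 5 new [(0,0) (0,1) (1,0) (1,1) (2,1)] -> total=6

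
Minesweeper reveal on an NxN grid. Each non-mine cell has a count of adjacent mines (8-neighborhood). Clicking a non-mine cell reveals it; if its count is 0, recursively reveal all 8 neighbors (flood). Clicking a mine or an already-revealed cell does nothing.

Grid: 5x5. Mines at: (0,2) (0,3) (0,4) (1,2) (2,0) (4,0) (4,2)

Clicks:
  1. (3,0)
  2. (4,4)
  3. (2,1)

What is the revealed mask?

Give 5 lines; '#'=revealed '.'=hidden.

Answer: .....
...##
.#.##
#..##
...##

Derivation:
Click 1 (3,0) count=2: revealed 1 new [(3,0)] -> total=1
Click 2 (4,4) count=0: revealed 8 new [(1,3) (1,4) (2,3) (2,4) (3,3) (3,4) (4,3) (4,4)] -> total=9
Click 3 (2,1) count=2: revealed 1 new [(2,1)] -> total=10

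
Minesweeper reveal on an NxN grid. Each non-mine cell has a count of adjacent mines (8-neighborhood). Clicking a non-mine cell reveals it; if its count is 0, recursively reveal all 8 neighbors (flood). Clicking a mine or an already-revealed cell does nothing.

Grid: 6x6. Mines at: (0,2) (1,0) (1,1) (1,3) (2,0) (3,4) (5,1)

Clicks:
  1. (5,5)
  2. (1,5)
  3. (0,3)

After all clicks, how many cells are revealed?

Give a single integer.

Answer: 15

Derivation:
Click 1 (5,5) count=0: revealed 8 new [(4,2) (4,3) (4,4) (4,5) (5,2) (5,3) (5,4) (5,5)] -> total=8
Click 2 (1,5) count=0: revealed 6 new [(0,4) (0,5) (1,4) (1,5) (2,4) (2,5)] -> total=14
Click 3 (0,3) count=2: revealed 1 new [(0,3)] -> total=15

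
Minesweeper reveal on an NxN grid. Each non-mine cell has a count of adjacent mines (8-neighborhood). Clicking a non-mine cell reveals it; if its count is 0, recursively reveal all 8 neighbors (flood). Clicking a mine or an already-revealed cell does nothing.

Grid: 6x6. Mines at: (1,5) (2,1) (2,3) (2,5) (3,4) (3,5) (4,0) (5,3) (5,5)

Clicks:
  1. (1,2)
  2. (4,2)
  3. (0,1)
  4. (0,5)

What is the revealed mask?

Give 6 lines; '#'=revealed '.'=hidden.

Answer: ######
#####.
......
......
..#...
......

Derivation:
Click 1 (1,2) count=2: revealed 1 new [(1,2)] -> total=1
Click 2 (4,2) count=1: revealed 1 new [(4,2)] -> total=2
Click 3 (0,1) count=0: revealed 9 new [(0,0) (0,1) (0,2) (0,3) (0,4) (1,0) (1,1) (1,3) (1,4)] -> total=11
Click 4 (0,5) count=1: revealed 1 new [(0,5)] -> total=12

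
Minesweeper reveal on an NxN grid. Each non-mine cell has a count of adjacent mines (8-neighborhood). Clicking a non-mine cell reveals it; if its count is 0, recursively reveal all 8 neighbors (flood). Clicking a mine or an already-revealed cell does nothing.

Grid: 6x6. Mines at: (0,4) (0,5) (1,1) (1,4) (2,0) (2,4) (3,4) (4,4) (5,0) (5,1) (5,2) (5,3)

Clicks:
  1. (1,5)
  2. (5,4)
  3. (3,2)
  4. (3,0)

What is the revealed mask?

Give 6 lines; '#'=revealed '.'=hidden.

Click 1 (1,5) count=4: revealed 1 new [(1,5)] -> total=1
Click 2 (5,4) count=2: revealed 1 new [(5,4)] -> total=2
Click 3 (3,2) count=0: revealed 9 new [(2,1) (2,2) (2,3) (3,1) (3,2) (3,3) (4,1) (4,2) (4,3)] -> total=11
Click 4 (3,0) count=1: revealed 1 new [(3,0)] -> total=12

Answer: ......
.....#
.###..
####..
.###..
....#.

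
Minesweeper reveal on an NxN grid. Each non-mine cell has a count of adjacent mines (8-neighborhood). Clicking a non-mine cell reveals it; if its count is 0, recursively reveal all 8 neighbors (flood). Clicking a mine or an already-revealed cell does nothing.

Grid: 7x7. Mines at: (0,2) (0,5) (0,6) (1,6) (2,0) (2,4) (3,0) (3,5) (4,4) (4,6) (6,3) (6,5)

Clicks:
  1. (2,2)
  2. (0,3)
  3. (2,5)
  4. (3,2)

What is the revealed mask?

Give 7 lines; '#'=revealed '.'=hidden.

Answer: ...#...
.###...
.###.#.
.###...
####...
####...
###....

Derivation:
Click 1 (2,2) count=0: revealed 20 new [(1,1) (1,2) (1,3) (2,1) (2,2) (2,3) (3,1) (3,2) (3,3) (4,0) (4,1) (4,2) (4,3) (5,0) (5,1) (5,2) (5,3) (6,0) (6,1) (6,2)] -> total=20
Click 2 (0,3) count=1: revealed 1 new [(0,3)] -> total=21
Click 3 (2,5) count=3: revealed 1 new [(2,5)] -> total=22
Click 4 (3,2) count=0: revealed 0 new [(none)] -> total=22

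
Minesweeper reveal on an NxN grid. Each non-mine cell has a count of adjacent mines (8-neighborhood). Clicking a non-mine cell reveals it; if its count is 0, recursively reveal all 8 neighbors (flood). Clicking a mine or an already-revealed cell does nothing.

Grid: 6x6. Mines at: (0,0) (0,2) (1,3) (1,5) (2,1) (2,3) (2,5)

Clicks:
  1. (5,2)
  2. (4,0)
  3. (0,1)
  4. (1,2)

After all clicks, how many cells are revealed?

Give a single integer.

Click 1 (5,2) count=0: revealed 18 new [(3,0) (3,1) (3,2) (3,3) (3,4) (3,5) (4,0) (4,1) (4,2) (4,3) (4,4) (4,5) (5,0) (5,1) (5,2) (5,3) (5,4) (5,5)] -> total=18
Click 2 (4,0) count=0: revealed 0 new [(none)] -> total=18
Click 3 (0,1) count=2: revealed 1 new [(0,1)] -> total=19
Click 4 (1,2) count=4: revealed 1 new [(1,2)] -> total=20

Answer: 20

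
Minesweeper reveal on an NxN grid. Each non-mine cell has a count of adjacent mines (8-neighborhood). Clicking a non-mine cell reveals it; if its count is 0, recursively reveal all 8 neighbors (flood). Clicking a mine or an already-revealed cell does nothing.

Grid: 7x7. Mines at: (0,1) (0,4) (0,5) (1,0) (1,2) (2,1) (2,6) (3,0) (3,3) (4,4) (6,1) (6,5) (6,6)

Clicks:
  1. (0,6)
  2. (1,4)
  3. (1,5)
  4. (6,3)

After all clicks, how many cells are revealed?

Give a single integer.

Click 1 (0,6) count=1: revealed 1 new [(0,6)] -> total=1
Click 2 (1,4) count=2: revealed 1 new [(1,4)] -> total=2
Click 3 (1,5) count=3: revealed 1 new [(1,5)] -> total=3
Click 4 (6,3) count=0: revealed 6 new [(5,2) (5,3) (5,4) (6,2) (6,3) (6,4)] -> total=9

Answer: 9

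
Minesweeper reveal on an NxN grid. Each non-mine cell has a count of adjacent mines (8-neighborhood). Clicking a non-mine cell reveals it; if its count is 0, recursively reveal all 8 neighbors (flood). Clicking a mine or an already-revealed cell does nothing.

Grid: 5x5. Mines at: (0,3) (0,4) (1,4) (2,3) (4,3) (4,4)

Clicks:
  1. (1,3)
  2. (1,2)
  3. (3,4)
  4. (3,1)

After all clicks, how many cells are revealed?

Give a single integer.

Answer: 17

Derivation:
Click 1 (1,3) count=4: revealed 1 new [(1,3)] -> total=1
Click 2 (1,2) count=2: revealed 1 new [(1,2)] -> total=2
Click 3 (3,4) count=3: revealed 1 new [(3,4)] -> total=3
Click 4 (3,1) count=0: revealed 14 new [(0,0) (0,1) (0,2) (1,0) (1,1) (2,0) (2,1) (2,2) (3,0) (3,1) (3,2) (4,0) (4,1) (4,2)] -> total=17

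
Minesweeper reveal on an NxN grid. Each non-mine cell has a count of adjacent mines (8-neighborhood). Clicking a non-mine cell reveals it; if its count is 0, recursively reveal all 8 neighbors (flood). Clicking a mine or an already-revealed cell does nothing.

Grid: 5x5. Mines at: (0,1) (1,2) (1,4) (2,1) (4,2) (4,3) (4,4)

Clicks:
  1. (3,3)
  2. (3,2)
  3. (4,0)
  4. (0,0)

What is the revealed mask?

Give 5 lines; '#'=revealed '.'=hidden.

Click 1 (3,3) count=3: revealed 1 new [(3,3)] -> total=1
Click 2 (3,2) count=3: revealed 1 new [(3,2)] -> total=2
Click 3 (4,0) count=0: revealed 4 new [(3,0) (3,1) (4,0) (4,1)] -> total=6
Click 4 (0,0) count=1: revealed 1 new [(0,0)] -> total=7

Answer: #....
.....
.....
####.
##...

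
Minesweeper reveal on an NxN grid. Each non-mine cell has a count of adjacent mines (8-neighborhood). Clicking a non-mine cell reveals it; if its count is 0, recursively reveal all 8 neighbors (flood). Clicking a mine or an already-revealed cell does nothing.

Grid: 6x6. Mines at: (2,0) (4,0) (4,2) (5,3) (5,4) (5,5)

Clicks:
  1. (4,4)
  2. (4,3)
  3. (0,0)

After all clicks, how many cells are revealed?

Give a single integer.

Answer: 25

Derivation:
Click 1 (4,4) count=3: revealed 1 new [(4,4)] -> total=1
Click 2 (4,3) count=3: revealed 1 new [(4,3)] -> total=2
Click 3 (0,0) count=0: revealed 23 new [(0,0) (0,1) (0,2) (0,3) (0,4) (0,5) (1,0) (1,1) (1,2) (1,3) (1,4) (1,5) (2,1) (2,2) (2,3) (2,4) (2,5) (3,1) (3,2) (3,3) (3,4) (3,5) (4,5)] -> total=25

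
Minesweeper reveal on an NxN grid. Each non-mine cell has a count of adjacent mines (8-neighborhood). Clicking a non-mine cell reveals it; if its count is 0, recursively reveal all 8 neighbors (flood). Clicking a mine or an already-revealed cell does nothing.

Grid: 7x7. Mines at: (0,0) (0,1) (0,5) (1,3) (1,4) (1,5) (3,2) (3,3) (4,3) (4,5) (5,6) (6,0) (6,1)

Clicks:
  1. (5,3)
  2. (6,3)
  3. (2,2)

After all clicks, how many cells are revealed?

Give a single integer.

Click 1 (5,3) count=1: revealed 1 new [(5,3)] -> total=1
Click 2 (6,3) count=0: revealed 7 new [(5,2) (5,4) (5,5) (6,2) (6,3) (6,4) (6,5)] -> total=8
Click 3 (2,2) count=3: revealed 1 new [(2,2)] -> total=9

Answer: 9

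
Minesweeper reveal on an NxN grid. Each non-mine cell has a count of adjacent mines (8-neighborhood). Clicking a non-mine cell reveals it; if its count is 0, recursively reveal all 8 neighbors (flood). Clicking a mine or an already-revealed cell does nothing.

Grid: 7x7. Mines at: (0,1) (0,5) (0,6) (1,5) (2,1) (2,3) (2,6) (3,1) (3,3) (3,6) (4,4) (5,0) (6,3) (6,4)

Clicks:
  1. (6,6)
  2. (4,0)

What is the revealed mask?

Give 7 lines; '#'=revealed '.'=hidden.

Click 1 (6,6) count=0: revealed 6 new [(4,5) (4,6) (5,5) (5,6) (6,5) (6,6)] -> total=6
Click 2 (4,0) count=2: revealed 1 new [(4,0)] -> total=7

Answer: .......
.......
.......
.......
#....##
.....##
.....##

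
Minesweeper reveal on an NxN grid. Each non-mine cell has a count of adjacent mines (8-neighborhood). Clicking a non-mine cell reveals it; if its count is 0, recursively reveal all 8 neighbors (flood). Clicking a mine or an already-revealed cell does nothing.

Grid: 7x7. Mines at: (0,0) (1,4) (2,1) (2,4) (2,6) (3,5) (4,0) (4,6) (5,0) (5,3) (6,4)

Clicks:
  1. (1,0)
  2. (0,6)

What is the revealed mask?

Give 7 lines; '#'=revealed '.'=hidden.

Click 1 (1,0) count=2: revealed 1 new [(1,0)] -> total=1
Click 2 (0,6) count=0: revealed 4 new [(0,5) (0,6) (1,5) (1,6)] -> total=5

Answer: .....##
#....##
.......
.......
.......
.......
.......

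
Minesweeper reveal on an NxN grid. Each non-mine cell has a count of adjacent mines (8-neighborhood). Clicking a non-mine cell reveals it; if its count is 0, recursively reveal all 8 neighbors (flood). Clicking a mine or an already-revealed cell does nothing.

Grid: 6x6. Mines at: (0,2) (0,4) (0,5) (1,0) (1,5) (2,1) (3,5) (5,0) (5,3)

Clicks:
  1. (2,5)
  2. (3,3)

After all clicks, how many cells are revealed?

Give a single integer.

Click 1 (2,5) count=2: revealed 1 new [(2,5)] -> total=1
Click 2 (3,3) count=0: revealed 12 new [(1,2) (1,3) (1,4) (2,2) (2,3) (2,4) (3,2) (3,3) (3,4) (4,2) (4,3) (4,4)] -> total=13

Answer: 13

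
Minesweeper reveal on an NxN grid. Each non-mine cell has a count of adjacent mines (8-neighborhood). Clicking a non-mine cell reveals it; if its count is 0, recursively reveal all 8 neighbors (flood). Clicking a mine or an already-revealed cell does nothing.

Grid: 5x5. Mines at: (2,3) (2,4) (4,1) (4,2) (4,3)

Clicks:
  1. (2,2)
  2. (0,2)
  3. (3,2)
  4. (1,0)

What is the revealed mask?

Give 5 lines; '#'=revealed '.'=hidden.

Answer: #####
#####
###..
###..
.....

Derivation:
Click 1 (2,2) count=1: revealed 1 new [(2,2)] -> total=1
Click 2 (0,2) count=0: revealed 15 new [(0,0) (0,1) (0,2) (0,3) (0,4) (1,0) (1,1) (1,2) (1,3) (1,4) (2,0) (2,1) (3,0) (3,1) (3,2)] -> total=16
Click 3 (3,2) count=4: revealed 0 new [(none)] -> total=16
Click 4 (1,0) count=0: revealed 0 new [(none)] -> total=16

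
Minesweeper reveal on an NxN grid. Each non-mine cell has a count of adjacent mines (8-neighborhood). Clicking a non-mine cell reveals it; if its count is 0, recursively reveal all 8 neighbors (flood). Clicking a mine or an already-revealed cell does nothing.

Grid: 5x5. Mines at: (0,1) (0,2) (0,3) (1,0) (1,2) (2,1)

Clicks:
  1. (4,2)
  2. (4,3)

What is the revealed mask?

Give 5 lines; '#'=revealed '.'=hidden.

Answer: .....
...##
..###
#####
#####

Derivation:
Click 1 (4,2) count=0: revealed 15 new [(1,3) (1,4) (2,2) (2,3) (2,4) (3,0) (3,1) (3,2) (3,3) (3,4) (4,0) (4,1) (4,2) (4,3) (4,4)] -> total=15
Click 2 (4,3) count=0: revealed 0 new [(none)] -> total=15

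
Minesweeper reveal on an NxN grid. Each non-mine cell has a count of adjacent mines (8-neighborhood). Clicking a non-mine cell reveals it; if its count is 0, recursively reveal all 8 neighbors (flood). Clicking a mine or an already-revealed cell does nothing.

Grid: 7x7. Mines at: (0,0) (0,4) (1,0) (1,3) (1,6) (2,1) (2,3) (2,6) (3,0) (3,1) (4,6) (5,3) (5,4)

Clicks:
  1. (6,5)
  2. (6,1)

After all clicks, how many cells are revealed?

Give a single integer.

Answer: 10

Derivation:
Click 1 (6,5) count=1: revealed 1 new [(6,5)] -> total=1
Click 2 (6,1) count=0: revealed 9 new [(4,0) (4,1) (4,2) (5,0) (5,1) (5,2) (6,0) (6,1) (6,2)] -> total=10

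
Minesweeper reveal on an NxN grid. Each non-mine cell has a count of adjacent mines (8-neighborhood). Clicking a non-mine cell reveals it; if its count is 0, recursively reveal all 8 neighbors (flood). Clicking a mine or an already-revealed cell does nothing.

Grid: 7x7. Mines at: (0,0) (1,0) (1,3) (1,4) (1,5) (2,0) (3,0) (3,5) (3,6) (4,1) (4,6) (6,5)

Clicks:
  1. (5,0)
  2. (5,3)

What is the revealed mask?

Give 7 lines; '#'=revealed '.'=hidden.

Click 1 (5,0) count=1: revealed 1 new [(5,0)] -> total=1
Click 2 (5,3) count=0: revealed 18 new [(2,2) (2,3) (2,4) (3,2) (3,3) (3,4) (4,2) (4,3) (4,4) (5,1) (5,2) (5,3) (5,4) (6,0) (6,1) (6,2) (6,3) (6,4)] -> total=19

Answer: .......
.......
..###..
..###..
..###..
#####..
#####..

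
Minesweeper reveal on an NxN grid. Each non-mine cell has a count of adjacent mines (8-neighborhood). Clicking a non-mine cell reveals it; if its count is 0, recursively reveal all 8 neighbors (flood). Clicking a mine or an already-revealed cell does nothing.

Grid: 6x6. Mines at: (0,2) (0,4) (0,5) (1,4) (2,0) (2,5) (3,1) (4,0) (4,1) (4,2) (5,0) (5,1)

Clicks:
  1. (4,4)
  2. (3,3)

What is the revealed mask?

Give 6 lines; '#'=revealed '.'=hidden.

Answer: ......
......
......
...###
...###
...###

Derivation:
Click 1 (4,4) count=0: revealed 9 new [(3,3) (3,4) (3,5) (4,3) (4,4) (4,5) (5,3) (5,4) (5,5)] -> total=9
Click 2 (3,3) count=1: revealed 0 new [(none)] -> total=9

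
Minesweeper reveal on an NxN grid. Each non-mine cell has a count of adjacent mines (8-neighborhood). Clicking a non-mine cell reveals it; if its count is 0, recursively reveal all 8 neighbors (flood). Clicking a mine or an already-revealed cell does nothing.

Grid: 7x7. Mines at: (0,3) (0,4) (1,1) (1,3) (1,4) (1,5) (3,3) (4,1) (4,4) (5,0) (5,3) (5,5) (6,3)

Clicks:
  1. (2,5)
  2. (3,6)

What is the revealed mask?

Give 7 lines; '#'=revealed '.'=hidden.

Answer: .......
.......
.....##
.....##
.....##
.......
.......

Derivation:
Click 1 (2,5) count=2: revealed 1 new [(2,5)] -> total=1
Click 2 (3,6) count=0: revealed 5 new [(2,6) (3,5) (3,6) (4,5) (4,6)] -> total=6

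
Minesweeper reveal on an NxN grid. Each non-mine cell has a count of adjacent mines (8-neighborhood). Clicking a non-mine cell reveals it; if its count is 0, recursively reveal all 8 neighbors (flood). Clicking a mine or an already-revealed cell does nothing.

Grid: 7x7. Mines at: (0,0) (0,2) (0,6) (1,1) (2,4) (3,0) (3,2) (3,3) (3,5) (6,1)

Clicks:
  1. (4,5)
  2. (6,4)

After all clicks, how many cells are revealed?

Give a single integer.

Click 1 (4,5) count=1: revealed 1 new [(4,5)] -> total=1
Click 2 (6,4) count=0: revealed 14 new [(4,2) (4,3) (4,4) (4,6) (5,2) (5,3) (5,4) (5,5) (5,6) (6,2) (6,3) (6,4) (6,5) (6,6)] -> total=15

Answer: 15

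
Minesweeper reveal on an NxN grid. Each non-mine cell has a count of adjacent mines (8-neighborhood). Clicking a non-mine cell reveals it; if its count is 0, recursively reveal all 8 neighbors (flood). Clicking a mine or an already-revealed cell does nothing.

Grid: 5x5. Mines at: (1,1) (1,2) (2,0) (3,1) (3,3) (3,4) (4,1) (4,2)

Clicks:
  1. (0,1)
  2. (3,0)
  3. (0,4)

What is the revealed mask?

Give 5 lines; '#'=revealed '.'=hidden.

Answer: .#.##
...##
...##
#....
.....

Derivation:
Click 1 (0,1) count=2: revealed 1 new [(0,1)] -> total=1
Click 2 (3,0) count=3: revealed 1 new [(3,0)] -> total=2
Click 3 (0,4) count=0: revealed 6 new [(0,3) (0,4) (1,3) (1,4) (2,3) (2,4)] -> total=8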